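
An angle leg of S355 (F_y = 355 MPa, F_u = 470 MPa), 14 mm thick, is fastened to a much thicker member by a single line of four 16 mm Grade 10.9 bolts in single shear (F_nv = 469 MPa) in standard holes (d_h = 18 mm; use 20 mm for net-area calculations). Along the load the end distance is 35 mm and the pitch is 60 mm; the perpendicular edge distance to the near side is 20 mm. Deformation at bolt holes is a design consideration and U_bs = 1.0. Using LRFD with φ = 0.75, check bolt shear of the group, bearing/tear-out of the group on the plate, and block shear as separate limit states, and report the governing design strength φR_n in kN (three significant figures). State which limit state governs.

Bolt shear: A_b = π·16²/4 = 201.1 mm²; R_n = 469 × 201.1 × 4 × 1 / 1000 = 377.2 kN → 0.75 × 377.2 = 283 kN.
Bearing: edge l_c = 26, r_n = 205.3 kN; interior l_c = 42, r_n = 252.7 kN; R_n = 205.3 + 3·252.7 = 963.3 kN → 722 kN.
Block shear: A_gv = 3010, A_nv = 2030, A_nt = 140 mm²; R_n = min(0.6F_uA_nv, 0.6F_yA_gv) + U_bs·F_u·A_nt = 638.3 kN → 479 kN.
Bolt shear governs: 283 kN.

283 kN (bolt shear governs)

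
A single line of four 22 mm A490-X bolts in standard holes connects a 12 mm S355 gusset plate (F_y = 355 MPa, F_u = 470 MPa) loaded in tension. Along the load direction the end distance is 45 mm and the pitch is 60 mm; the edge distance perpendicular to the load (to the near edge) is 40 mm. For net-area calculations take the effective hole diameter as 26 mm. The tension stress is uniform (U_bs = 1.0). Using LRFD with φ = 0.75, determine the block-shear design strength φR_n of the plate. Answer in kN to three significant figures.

454 kN

Shear plane L_v = 45 + 3·60 = 225 mm; A_gv = 225 × 12 = 2700 mm².
A_nv = (225 − 3.5·26) × 12 = 1608 mm².
A_nt = (40 − 0.5·26) × 12 = 324 mm².
0.6 F_u A_nv = 453.5 kN; 0.6 F_y A_gv = 575.1 kN → shear rupture governs the shear term.
R_n = 453.5 + 1.0 × 470 × 324 / 1000 = 605.7 kN.
Design strength φR_n = 0.75 × 605.7 = 454 kN.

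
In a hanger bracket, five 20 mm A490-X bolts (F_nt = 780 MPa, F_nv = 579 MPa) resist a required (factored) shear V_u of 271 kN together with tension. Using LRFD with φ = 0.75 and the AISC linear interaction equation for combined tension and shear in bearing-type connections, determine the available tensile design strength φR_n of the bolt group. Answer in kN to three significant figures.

A_b = π·20²/4 = 314.2 mm²; f_rv = 271 × 1000 / (5 × 314.2) = 172.5 MPa.
F'_nt = 1.3 F_nt − (F_nt / φF_nv) f_rv = 1.3·780 − (780/(0.75·579))·172.5 = 704.1 MPa, capped at F_nt → F'_nt = 704.1 MPa.
R_n = F'_nt · A_b · n = 704.1 × 314.2 × 5 / 1000 = 1106 kN.
Design strength φR_n = 0.75 × 1106 = 830 kN.

830 kN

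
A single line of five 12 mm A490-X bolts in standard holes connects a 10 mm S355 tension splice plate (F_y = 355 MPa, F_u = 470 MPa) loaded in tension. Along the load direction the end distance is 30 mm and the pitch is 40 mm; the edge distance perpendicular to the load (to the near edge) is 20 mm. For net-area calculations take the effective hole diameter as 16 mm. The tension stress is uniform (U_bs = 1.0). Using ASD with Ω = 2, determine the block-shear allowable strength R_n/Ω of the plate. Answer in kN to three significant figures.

Shear plane L_v = 30 + 4·40 = 190 mm; A_gv = 190 × 10 = 1900 mm².
A_nv = (190 − 4.5·16) × 10 = 1180 mm².
A_nt = (20 − 0.5·16) × 10 = 120 mm².
0.6 F_u A_nv = 332.8 kN; 0.6 F_y A_gv = 404.7 kN → shear rupture governs the shear term.
R_n = 332.8 + 1.0 × 470 × 120 / 1000 = 389.2 kN.
Allowable strength R_n/Ω = 389.2 / 2 = 195 kN.

195 kN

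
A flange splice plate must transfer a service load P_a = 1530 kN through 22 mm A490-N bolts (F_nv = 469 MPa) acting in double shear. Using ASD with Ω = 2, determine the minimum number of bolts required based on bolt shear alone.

A_b = π·22²/4 = 380.1 mm².
Per-bolt allowable strength R_n/Ω = 469 × 380.1 × 2 / 1000 / 2 = 178.3 kN.
n ≥ 1530 / 178.3 = 8.582 → use 9 bolts.

9 bolts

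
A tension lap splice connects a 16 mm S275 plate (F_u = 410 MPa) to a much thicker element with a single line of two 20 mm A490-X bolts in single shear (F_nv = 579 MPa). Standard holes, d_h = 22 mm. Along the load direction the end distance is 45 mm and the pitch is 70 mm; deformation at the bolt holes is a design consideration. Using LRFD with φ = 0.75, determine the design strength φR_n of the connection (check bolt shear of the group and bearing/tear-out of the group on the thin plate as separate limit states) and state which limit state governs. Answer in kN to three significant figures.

Bolt shear: A_b = π·20²/4 = 314.2 mm²; R_n = 579 × 314.2 × 2 × 1 / 1000 = 363.8 kN → 0.75 × 363.8 = 273 kN.
Bearing (1.2 l_c t F_u ≤ 2.4 d t F_u): upper limit = 2.4·20·16·410 / 1000 = 314.9 kN.
  Edge l_c = 45 − 22/2 = 34 → r_n = 267.6 kN; interior l_c = 70 − 22 = 48 → r_n = 314.9 kN.
  R_n,bearing = 1·267.6 + 1·314.9 = 582.5 kN → 0.75 × 582.5 = 437 kN.
Bolt shear governs: 273 kN.

273 kN (bolt shear governs)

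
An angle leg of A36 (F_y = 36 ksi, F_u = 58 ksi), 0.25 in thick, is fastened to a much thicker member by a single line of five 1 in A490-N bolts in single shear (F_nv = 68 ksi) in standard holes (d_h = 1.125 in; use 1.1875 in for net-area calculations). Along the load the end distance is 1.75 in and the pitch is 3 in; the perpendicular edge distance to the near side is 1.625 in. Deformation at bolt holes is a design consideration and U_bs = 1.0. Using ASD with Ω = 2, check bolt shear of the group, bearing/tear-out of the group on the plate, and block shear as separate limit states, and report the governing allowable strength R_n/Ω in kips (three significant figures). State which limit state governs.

44 kips (block shear governs)

Bolt shear: A_b = π·1²/4 = 0.7854 in²; R_n = 68 × 0.7854 × 5 × 1 = 267 kips → 267 / 2 = 134 kips.
Bearing: edge l_c = 1.188, r_n = 20.66 kips; interior l_c = 1.875, r_n = 32.62 kips; R_n = 20.66 + 4·32.62 = 151.2 kips → 75.6 kips.
Block shear: A_gv = 3.438, A_nv = 2.102, A_nt = 0.2578 in²; R_n = min(0.6F_uA_nv, 0.6F_yA_gv) + U_bs·F_u·A_nt = 88.09 kips → 44 kips.
Block shear governs: 44 kips.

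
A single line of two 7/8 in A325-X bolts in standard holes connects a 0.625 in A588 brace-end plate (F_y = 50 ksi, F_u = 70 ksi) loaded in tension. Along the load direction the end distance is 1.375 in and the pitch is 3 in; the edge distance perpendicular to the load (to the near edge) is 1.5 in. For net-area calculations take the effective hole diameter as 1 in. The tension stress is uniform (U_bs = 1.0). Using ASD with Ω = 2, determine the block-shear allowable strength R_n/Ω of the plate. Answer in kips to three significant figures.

59.6 kips

Shear plane L_v = 1.375 + 1·3 = 4.375 in; A_gv = 4.375 × 0.625 = 2.734 in².
A_nv = (4.375 − 1.5·1) × 0.625 = 1.797 in².
A_nt = (1.5 − 0.5·1) × 0.625 = 0.625 in².
0.6 F_u A_nv = 75.47 kips; 0.6 F_y A_gv = 82.03 kips → shear rupture governs the shear term.
R_n = 75.47 + 1.0 × 70 × 0.625 = 119.2 kips.
Allowable strength R_n/Ω = 119.2 / 2 = 59.6 kips.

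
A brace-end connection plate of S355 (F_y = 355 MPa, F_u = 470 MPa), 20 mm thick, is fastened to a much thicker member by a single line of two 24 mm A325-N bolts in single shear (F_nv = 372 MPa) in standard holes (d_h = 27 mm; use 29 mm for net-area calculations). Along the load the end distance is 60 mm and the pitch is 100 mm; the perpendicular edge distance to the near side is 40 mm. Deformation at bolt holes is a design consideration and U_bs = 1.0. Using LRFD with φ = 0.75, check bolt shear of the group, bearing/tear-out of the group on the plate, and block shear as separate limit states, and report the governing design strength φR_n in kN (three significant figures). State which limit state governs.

252 kN (bolt shear governs)

Bolt shear: A_b = π·24²/4 = 452.4 mm²; R_n = 372 × 452.4 × 2 × 1 / 1000 = 336.6 kN → 0.75 × 336.6 = 252 kN.
Bearing: edge l_c = 46.5, r_n = 524.5 kN; interior l_c = 73, r_n = 541.4 kN; R_n = 524.5 + 1·541.4 = 1066 kN → 799 kN.
Block shear: A_gv = 3200, A_nv = 2330, A_nt = 510 mm²; R_n = min(0.6F_uA_nv, 0.6F_yA_gv) + U_bs·F_u·A_nt = 896.8 kN → 673 kN.
Bolt shear governs: 252 kN.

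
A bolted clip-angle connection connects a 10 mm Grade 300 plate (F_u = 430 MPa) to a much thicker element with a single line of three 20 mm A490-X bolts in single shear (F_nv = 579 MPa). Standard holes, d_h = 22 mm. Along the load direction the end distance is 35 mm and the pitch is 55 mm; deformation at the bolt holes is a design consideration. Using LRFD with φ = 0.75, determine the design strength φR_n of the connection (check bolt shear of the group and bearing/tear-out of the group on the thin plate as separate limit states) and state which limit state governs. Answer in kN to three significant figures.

348 kN (bearing governs)

Bolt shear: A_b = π·20²/4 = 314.2 mm²; R_n = 579 × 314.2 × 3 × 1 / 1000 = 545.7 kN → 0.75 × 545.7 = 409 kN.
Bearing (1.2 l_c t F_u ≤ 2.4 d t F_u): upper limit = 2.4·20·10·430 / 1000 = 206.4 kN.
  Edge l_c = 35 − 22/2 = 24 → r_n = 123.8 kN; interior l_c = 55 − 22 = 33 → r_n = 170.3 kN.
  R_n,bearing = 1·123.8 + 2·170.3 = 464.4 kN → 0.75 × 464.4 = 348 kN.
Bearing governs: 348 kN.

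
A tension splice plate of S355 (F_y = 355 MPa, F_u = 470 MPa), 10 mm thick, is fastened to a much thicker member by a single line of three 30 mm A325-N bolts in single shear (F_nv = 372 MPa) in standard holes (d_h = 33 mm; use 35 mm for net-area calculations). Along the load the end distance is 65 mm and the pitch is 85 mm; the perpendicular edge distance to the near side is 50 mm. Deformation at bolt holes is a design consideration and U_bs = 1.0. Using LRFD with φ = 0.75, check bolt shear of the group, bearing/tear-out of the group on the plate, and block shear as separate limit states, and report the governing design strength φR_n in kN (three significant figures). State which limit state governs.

427 kN (block shear governs)

Bolt shear: A_b = π·30²/4 = 706.9 mm²; R_n = 372 × 706.9 × 3 × 1 / 1000 = 788.9 kN → 0.75 × 788.9 = 592 kN.
Bearing: edge l_c = 48.5, r_n = 273.5 kN; interior l_c = 52, r_n = 293.3 kN; R_n = 273.5 + 2·293.3 = 860.1 kN → 645 kN.
Block shear: A_gv = 2350, A_nv = 1475, A_nt = 325 mm²; R_n = min(0.6F_uA_nv, 0.6F_yA_gv) + U_bs·F_u·A_nt = 568.7 kN → 427 kN.
Block shear governs: 427 kN.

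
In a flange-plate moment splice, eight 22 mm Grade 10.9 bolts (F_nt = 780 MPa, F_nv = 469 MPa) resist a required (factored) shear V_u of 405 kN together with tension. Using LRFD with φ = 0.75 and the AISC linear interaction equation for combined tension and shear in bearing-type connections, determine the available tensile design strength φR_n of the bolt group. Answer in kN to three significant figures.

1640 kN

A_b = π·22²/4 = 380.1 mm²; f_rv = 405 × 1000 / (8 × 380.1) = 133.2 MPa.
F'_nt = 1.3 F_nt − (F_nt / φF_nv) f_rv = 1.3·780 − (780/(0.75·469))·133.2 = 718.7 MPa, capped at F_nt → F'_nt = 718.7 MPa.
R_n = F'_nt · A_b · n = 718.7 × 380.1 × 8 / 1000 = 2186 kN.
Design strength φR_n = 0.75 × 2186 = 1640 kN.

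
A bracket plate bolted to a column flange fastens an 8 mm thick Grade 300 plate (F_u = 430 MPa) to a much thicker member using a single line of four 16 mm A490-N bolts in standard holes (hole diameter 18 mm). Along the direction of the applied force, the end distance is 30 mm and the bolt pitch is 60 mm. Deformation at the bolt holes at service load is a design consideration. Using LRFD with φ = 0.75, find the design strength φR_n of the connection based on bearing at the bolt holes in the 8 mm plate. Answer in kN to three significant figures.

Per bolt r_n = 1.2 l_c t F_u ≤ 2.4 d t F_u; upper limit = 2.4 × 16 × 8 × 430 / 1000 = 132.1 kN.
Edge bolt: l_c = 30 − 18/2 = 21 mm → 1.2 × 21 × 8 × 430 / 1000 = 86.69 → r_n = 86.69 kN.
Interior bolts: l_c = 60 − 18 = 42 mm → 1.2 × 42 × 8 × 430 / 1000 = 173.4 → r_n = 132.1 kN.
R_n = 1 × 86.69 + 3 × 132.1 = 483 kN.
Design strength φR_n = 0.75 × 483 = 362 kN.

362 kN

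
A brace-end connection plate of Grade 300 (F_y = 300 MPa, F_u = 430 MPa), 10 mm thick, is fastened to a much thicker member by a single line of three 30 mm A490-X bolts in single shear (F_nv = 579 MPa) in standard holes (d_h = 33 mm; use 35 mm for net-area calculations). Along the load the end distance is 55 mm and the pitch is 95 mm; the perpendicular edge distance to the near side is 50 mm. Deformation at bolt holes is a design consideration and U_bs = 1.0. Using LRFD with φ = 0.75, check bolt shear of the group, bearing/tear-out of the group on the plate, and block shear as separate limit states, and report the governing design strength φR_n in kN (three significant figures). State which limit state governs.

Bolt shear: A_b = π·30²/4 = 706.9 mm²; R_n = 579 × 706.9 × 3 × 1 / 1000 = 1228 kN → 0.75 × 1228 = 921 kN.
Bearing: edge l_c = 38.5, r_n = 198.7 kN; interior l_c = 62, r_n = 309.6 kN; R_n = 198.7 + 2·309.6 = 817.9 kN → 613 kN.
Block shear: A_gv = 2450, A_nv = 1575, A_nt = 325 mm²; R_n = min(0.6F_uA_nv, 0.6F_yA_gv) + U_bs·F_u·A_nt = 546.1 kN → 410 kN.
Block shear governs: 410 kN.

410 kN (block shear governs)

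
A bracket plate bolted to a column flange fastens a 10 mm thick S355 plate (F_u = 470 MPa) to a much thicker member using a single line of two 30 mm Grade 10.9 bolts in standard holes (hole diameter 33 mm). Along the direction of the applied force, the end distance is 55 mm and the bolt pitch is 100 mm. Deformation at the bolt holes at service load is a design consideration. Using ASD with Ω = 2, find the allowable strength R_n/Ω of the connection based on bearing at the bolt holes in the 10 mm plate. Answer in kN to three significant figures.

278 kN

Per bolt r_n = 1.2 l_c t F_u ≤ 2.4 d t F_u; upper limit = 2.4 × 30 × 10 × 470 / 1000 = 338.4 kN.
Edge bolt: l_c = 55 − 33/2 = 38.5 mm → 1.2 × 38.5 × 10 × 470 / 1000 = 217.1 → r_n = 217.1 kN.
Interior bolts: l_c = 100 − 33 = 67 mm → 1.2 × 67 × 10 × 470 / 1000 = 377.9 → r_n = 338.4 kN.
R_n = 1 × 217.1 + 1 × 338.4 = 555.5 kN.
Allowable strength R_n/Ω = 555.5 / 2 = 278 kN.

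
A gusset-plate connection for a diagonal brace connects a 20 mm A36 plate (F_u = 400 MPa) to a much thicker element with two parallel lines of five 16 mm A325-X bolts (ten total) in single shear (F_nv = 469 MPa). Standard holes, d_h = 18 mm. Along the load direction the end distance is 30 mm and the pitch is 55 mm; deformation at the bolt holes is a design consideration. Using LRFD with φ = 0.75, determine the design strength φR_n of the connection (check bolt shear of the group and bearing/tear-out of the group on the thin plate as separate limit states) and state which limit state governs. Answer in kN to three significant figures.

707 kN (bolt shear governs)

Bolt shear: A_b = π·16²/4 = 201.1 mm²; R_n = 469 × 201.1 × 10 × 1 / 1000 = 943 kN → 0.75 × 943 = 707 kN.
Bearing (1.2 l_c t F_u ≤ 2.4 d t F_u): upper limit = 2.4·16·20·400 / 1000 = 307.2 kN.
  Edge l_c = 30 − 18/2 = 21 → r_n = 201.6 kN; interior l_c = 55 − 18 = 37 → r_n = 307.2 kN.
  R_n,bearing = 2·201.6 + 8·307.2 = 2861 kN → 0.75 × 2861 = 2150 kN.
Bolt shear governs: 707 kN.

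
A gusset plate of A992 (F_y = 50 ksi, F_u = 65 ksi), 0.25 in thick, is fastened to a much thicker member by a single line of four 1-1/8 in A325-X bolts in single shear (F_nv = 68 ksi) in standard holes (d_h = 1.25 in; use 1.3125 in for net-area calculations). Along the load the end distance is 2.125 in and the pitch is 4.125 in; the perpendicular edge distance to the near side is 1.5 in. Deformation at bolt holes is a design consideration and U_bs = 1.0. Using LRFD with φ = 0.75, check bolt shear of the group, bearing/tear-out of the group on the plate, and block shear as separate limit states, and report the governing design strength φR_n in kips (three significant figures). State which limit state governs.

82.7 kips (block shear governs)

Bolt shear: A_b = π·1.125²/4 = 0.994 in²; R_n = 68 × 0.994 × 4 × 1 = 270.4 kips → 0.75 × 270.4 = 203 kips.
Bearing: edge l_c = 1.5, r_n = 29.25 kips; interior l_c = 2.875, r_n = 43.87 kips; R_n = 29.25 + 3·43.87 = 160.9 kips → 121 kips.
Block shear: A_gv = 3.625, A_nv = 2.477, A_nt = 0.2109 in²; R_n = min(0.6F_uA_nv, 0.6F_yA_gv) + U_bs·F_u·A_nt = 110.3 kips → 82.7 kips.
Block shear governs: 82.7 kips.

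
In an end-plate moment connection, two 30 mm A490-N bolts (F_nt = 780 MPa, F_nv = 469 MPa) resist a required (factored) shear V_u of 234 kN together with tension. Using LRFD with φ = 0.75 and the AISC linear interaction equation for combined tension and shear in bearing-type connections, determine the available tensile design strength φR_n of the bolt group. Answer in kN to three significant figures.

686 kN

A_b = π·30²/4 = 706.9 mm²; f_rv = 234 × 1000 / (2 × 706.9) = 165.5 MPa.
F'_nt = 1.3 F_nt − (F_nt / φF_nv) f_rv = 1.3·780 − (780/(0.75·469))·165.5 = 647 MPa, capped at F_nt → F'_nt = 647 MPa.
R_n = F'_nt · A_b · n = 647 × 706.9 × 2 / 1000 = 914.6 kN.
Design strength φR_n = 0.75 × 914.6 = 686 kN.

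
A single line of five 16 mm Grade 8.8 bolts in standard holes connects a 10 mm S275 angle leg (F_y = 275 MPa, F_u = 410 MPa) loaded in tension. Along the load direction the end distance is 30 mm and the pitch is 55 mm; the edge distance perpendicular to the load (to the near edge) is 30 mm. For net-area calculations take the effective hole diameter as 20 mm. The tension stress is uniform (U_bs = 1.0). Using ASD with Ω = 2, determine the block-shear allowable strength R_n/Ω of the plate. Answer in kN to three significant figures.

238 kN

Shear plane L_v = 30 + 4·55 = 250 mm; A_gv = 250 × 10 = 2500 mm².
A_nv = (250 − 4.5·20) × 10 = 1600 mm².
A_nt = (30 − 0.5·20) × 10 = 200 mm².
0.6 F_u A_nv = 393.6 kN; 0.6 F_y A_gv = 412.5 kN → shear rupture governs the shear term.
R_n = 393.6 + 1.0 × 410 × 200 / 1000 = 475.6 kN.
Allowable strength R_n/Ω = 475.6 / 2 = 238 kN.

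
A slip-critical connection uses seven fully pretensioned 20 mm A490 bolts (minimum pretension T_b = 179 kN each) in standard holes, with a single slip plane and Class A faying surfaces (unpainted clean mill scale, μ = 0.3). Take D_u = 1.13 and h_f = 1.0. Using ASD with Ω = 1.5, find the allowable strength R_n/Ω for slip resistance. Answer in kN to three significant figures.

283 kN

R_n = μ · D_u · h_f · T_b · n_s · n_b = 0.3 × 1.13 × 1.0 × 179 × 1 × 7 = 424.8 kN.
Allowable strength R_n/Ω = 424.8 / 1.5 = 283 kN.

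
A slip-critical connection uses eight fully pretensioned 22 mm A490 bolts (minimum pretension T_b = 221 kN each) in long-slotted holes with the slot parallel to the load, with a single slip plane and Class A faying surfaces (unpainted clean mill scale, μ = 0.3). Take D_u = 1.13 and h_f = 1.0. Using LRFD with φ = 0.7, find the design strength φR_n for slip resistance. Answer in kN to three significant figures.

420 kN

R_n = μ · D_u · h_f · T_b · n_s · n_b = 0.3 × 1.13 × 1.0 × 221 × 1 × 8 = 599.4 kN.
Design strength φR_n = 0.7 × 599.4 = 420 kN.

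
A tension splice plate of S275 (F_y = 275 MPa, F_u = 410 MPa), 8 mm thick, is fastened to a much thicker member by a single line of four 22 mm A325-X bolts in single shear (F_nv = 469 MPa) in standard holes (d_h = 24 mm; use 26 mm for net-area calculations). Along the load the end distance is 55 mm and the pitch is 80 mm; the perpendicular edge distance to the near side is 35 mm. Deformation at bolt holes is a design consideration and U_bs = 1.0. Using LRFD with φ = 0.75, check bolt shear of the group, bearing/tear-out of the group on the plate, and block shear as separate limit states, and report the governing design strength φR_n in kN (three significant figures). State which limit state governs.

Bolt shear: A_b = π·22²/4 = 380.1 mm²; R_n = 469 × 380.1 × 4 × 1 / 1000 = 713.1 kN → 0.75 × 713.1 = 535 kN.
Bearing: edge l_c = 43, r_n = 169.2 kN; interior l_c = 56, r_n = 173.2 kN; R_n = 169.2 + 3·173.2 = 688.8 kN → 517 kN.
Block shear: A_gv = 2360, A_nv = 1632, A_nt = 176 mm²; R_n = min(0.6F_uA_nv, 0.6F_yA_gv) + U_bs·F_u·A_nt = 461.6 kN → 346 kN.
Block shear governs: 346 kN.

346 kN (block shear governs)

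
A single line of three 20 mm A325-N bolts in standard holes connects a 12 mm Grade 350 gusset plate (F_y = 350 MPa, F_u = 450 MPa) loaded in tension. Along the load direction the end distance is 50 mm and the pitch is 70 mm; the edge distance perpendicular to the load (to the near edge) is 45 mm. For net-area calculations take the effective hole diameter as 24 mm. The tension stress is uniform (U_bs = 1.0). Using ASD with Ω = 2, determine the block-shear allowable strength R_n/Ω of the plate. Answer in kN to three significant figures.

300 kN

Shear plane L_v = 50 + 2·70 = 190 mm; A_gv = 190 × 12 = 2280 mm².
A_nv = (190 − 2.5·24) × 12 = 1560 mm².
A_nt = (45 − 0.5·24) × 12 = 396 mm².
0.6 F_u A_nv = 421.2 kN; 0.6 F_y A_gv = 478.8 kN → shear rupture governs the shear term.
R_n = 421.2 + 1.0 × 450 × 396 / 1000 = 599.4 kN.
Allowable strength R_n/Ω = 599.4 / 2 = 300 kN.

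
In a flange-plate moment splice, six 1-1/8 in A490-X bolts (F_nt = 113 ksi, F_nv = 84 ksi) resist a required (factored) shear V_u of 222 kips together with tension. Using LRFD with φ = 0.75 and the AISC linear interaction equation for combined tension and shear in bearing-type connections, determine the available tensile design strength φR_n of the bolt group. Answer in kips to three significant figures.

358 kips

A_b = π·1.125²/4 = 0.994 in²; f_rv = 222 / (6 × 0.994) = 37.22 ksi.
F'_nt = 1.3 F_nt − (F_nt / φF_nv) f_rv = 1.3·113 − (113/(0.75·84))·37.22 = 80.14 ksi, capped at F_nt → F'_nt = 80.14 ksi.
R_n = F'_nt · A_b · n = 80.14 × 0.994 × 6 = 477.9 kips.
Design strength φR_n = 0.75 × 477.9 = 358 kips.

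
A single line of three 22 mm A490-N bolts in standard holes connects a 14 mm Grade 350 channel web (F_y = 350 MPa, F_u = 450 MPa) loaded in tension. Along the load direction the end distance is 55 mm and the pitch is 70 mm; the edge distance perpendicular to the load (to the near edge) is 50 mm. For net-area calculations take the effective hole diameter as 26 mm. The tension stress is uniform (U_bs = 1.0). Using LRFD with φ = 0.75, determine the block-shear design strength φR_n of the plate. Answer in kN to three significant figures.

543 kN

Shear plane L_v = 55 + 2·70 = 195 mm; A_gv = 195 × 14 = 2730 mm².
A_nv = (195 − 2.5·26) × 14 = 1820 mm².
A_nt = (50 − 0.5·26) × 14 = 518 mm².
0.6 F_u A_nv = 491.4 kN; 0.6 F_y A_gv = 573.3 kN → shear rupture governs the shear term.
R_n = 491.4 + 1.0 × 450 × 518 / 1000 = 724.5 kN.
Design strength φR_n = 0.75 × 724.5 = 543 kN.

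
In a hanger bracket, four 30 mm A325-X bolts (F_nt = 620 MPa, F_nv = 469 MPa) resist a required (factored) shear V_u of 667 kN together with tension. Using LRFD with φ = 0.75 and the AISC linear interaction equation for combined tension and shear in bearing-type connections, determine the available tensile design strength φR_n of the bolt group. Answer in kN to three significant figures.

827 kN

A_b = π·30²/4 = 706.9 mm²; f_rv = 667 × 1000 / (4 × 706.9) = 235.9 MPa.
F'_nt = 1.3 F_nt − (F_nt / φF_nv) f_rv = 1.3·620 − (620/(0.75·469))·235.9 = 390.2 MPa, capped at F_nt → F'_nt = 390.2 MPa.
R_n = F'_nt · A_b · n = 390.2 × 706.9 × 4 / 1000 = 1103 kN.
Design strength φR_n = 0.75 × 1103 = 827 kN.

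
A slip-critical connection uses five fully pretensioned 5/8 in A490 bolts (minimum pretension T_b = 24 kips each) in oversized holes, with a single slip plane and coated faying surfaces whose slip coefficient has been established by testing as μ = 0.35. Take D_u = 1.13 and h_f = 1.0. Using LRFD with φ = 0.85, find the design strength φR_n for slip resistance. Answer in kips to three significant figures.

40.3 kips

R_n = μ · D_u · h_f · T_b · n_s · n_b = 0.35 × 1.13 × 1.0 × 24 × 1 × 5 = 47.46 kips.
Design strength φR_n = 0.85 × 47.46 = 40.3 kips.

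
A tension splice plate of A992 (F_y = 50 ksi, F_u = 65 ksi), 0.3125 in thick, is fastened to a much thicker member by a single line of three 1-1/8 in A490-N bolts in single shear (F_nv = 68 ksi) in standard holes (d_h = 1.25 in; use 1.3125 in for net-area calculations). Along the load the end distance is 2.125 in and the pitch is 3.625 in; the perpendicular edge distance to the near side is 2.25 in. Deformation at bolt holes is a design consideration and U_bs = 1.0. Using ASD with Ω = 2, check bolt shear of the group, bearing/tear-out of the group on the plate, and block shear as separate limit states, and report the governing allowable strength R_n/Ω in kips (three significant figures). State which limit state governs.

53.3 kips (block shear governs)

Bolt shear: A_b = π·1.125²/4 = 0.994 in²; R_n = 68 × 0.994 × 3 × 1 = 202.8 kips → 202.8 / 2 = 101 kips.
Bearing: edge l_c = 1.5, r_n = 36.56 kips; interior l_c = 2.375, r_n = 54.84 kips; R_n = 36.56 + 2·54.84 = 146.2 kips → 73.1 kips.
Block shear: A_gv = 2.93, A_nv = 1.904, A_nt = 0.498 in²; R_n = min(0.6F_uA_nv, 0.6F_yA_gv) + U_bs·F_u·A_nt = 106.6 kips → 53.3 kips.
Block shear governs: 53.3 kips.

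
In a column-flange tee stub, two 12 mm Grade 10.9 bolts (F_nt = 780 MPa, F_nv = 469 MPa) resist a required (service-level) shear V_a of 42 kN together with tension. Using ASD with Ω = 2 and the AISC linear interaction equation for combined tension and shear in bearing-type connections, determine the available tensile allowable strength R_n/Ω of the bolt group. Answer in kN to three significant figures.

44.8 kN

A_b = π·12²/4 = 113.1 mm²; f_rv = 42 × 1000 / (2 × 113.1) = 185.7 MPa.
F'_nt = 1.3 F_nt − (Ω F_nt / F_nv) f_rv = 1.3·780 − (2·780/469)·185.7 = 396.4 MPa, capped at F_nt → F'_nt = 396.4 MPa.
R_n = F'_nt · A_b · n = 396.4 × 113.1 × 2 / 1000 = 89.66 kN.
Allowable strength R_n/Ω = 89.66 / 2 = 44.8 kN.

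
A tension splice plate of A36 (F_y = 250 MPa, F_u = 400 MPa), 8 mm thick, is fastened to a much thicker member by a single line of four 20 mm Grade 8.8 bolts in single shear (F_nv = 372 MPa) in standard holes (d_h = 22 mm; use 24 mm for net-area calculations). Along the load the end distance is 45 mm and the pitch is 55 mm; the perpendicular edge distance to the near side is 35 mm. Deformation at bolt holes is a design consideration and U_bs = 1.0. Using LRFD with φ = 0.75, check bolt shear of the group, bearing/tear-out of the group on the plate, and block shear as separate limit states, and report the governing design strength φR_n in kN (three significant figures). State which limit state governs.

237 kN (block shear governs)

Bolt shear: A_b = π·20²/4 = 314.2 mm²; R_n = 372 × 314.2 × 4 × 1 / 1000 = 467.5 kN → 0.75 × 467.5 = 351 kN.
Bearing: edge l_c = 34, r_n = 130.6 kN; interior l_c = 33, r_n = 126.7 kN; R_n = 130.6 + 3·126.7 = 510.7 kN → 383 kN.
Block shear: A_gv = 1680, A_nv = 1008, A_nt = 184 mm²; R_n = min(0.6F_uA_nv, 0.6F_yA_gv) + U_bs·F_u·A_nt = 315.5 kN → 237 kN.
Block shear governs: 237 kN.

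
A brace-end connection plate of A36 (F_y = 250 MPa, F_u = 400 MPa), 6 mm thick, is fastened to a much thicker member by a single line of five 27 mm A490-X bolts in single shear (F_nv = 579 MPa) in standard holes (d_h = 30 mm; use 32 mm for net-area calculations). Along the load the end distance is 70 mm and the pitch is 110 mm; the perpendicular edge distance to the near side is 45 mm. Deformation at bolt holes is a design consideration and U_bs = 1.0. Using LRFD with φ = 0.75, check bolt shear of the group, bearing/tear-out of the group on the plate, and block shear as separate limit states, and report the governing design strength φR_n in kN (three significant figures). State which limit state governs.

Bolt shear: A_b = π·27²/4 = 572.6 mm²; R_n = 579 × 572.6 × 5 × 1 / 1000 = 1658 kN → 0.75 × 1658 = 1240 kN.
Bearing: edge l_c = 55, r_n = 155.5 kN; interior l_c = 80, r_n = 155.5 kN; R_n = 155.5 + 4·155.5 = 777.6 kN → 583 kN.
Block shear: A_gv = 3060, A_nv = 2196, A_nt = 174 mm²; R_n = min(0.6F_uA_nv, 0.6F_yA_gv) + U_bs·F_u·A_nt = 528.6 kN → 396 kN.
Block shear governs: 396 kN.

396 kN (block shear governs)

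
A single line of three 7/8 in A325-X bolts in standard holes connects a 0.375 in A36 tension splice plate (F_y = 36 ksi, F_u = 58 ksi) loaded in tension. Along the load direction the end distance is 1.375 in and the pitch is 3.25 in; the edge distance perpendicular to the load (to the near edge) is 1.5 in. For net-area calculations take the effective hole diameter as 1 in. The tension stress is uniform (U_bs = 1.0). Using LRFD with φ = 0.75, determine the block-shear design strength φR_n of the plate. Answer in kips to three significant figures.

64.2 kips

Shear plane L_v = 1.375 + 2·3.25 = 7.875 in; A_gv = 7.875 × 0.375 = 2.953 in².
A_nv = (7.875 − 2.5·1) × 0.375 = 2.016 in².
A_nt = (1.5 − 0.5·1) × 0.375 = 0.375 in².
0.6 F_u A_nv = 70.14 kips; 0.6 F_y A_gv = 63.79 kips → shear yielding governs the shear term.
R_n = 63.79 + 1.0 × 58 × 0.375 = 85.54 kips.
Design strength φR_n = 0.75 × 85.54 = 64.2 kips.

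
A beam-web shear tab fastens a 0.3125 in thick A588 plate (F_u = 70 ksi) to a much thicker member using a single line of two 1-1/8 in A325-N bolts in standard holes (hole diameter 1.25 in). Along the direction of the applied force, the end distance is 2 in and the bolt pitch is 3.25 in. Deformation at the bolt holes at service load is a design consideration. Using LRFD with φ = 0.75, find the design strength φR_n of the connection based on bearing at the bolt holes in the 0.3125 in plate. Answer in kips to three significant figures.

66.4 kips

Per bolt r_n = 1.2 l_c t F_u ≤ 2.4 d t F_u; upper limit = 2.4 × 1.125 × 0.3125 × 70 = 59.06 kips.
Edge bolt: l_c = 2 − 1.25/2 = 1.375 in → 1.2 × 1.375 × 0.3125 × 70 = 36.09 → r_n = 36.09 kips.
Interior bolts: l_c = 3.25 − 1.25 = 2 in → 1.2 × 2 × 0.3125 × 70 = 52.5 → r_n = 52.5 kips.
R_n = 1 × 36.09 + 1 × 52.5 = 88.59 kips.
Design strength φR_n = 0.75 × 88.59 = 66.4 kips.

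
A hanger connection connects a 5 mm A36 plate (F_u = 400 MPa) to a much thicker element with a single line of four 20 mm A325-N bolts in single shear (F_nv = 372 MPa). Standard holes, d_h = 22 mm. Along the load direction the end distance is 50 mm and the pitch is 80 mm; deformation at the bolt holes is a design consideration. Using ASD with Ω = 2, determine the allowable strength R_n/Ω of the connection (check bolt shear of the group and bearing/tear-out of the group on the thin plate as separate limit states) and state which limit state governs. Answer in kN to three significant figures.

Bolt shear: A_b = π·20²/4 = 314.2 mm²; R_n = 372 × 314.2 × 4 × 1 / 1000 = 467.5 kN → 467.5 / 2 = 234 kN.
Bearing (1.2 l_c t F_u ≤ 2.4 d t F_u): upper limit = 2.4·20·5·400 / 1000 = 96 kN.
  Edge l_c = 50 − 22/2 = 39 → r_n = 93.6 kN; interior l_c = 80 − 22 = 58 → r_n = 96 kN.
  R_n,bearing = 1·93.6 + 3·96 = 381.6 kN → 381.6 / 2 = 191 kN.
Bearing governs: 191 kN.

191 kN (bearing governs)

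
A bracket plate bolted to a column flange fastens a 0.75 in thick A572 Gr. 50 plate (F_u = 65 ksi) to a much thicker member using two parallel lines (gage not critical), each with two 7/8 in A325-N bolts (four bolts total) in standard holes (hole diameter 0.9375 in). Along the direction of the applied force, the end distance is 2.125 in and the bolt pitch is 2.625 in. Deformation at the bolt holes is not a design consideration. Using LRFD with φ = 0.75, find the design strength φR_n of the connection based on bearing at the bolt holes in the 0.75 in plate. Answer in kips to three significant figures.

367 kips

Per bolt r_n = 1.5 l_c t F_u ≤ 3.0 d t F_u; upper limit = 3.0 × 0.875 × 0.75 × 65 = 128 kips.
Edge bolt: l_c = 2.125 − 0.9375/2 = 1.656 in → 1.5 × 1.656 × 0.75 × 65 = 121.1 → r_n = 121.1 kips.
Interior bolts: l_c = 2.625 − 0.9375 = 1.688 in → 1.5 × 1.688 × 0.75 × 65 = 123.4 → r_n = 123.4 kips.
R_n = 2 × 121.1 + 2 × 123.4 = 489 kips.
Design strength φR_n = 0.75 × 489 = 367 kips.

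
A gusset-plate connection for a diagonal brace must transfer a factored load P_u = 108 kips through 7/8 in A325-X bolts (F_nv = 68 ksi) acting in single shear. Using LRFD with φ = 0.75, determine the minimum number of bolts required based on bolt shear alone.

A_b = π·0.875²/4 = 0.6013 in².
Per-bolt design strength φR_n = 0.75 × 68 × 0.6013 × 1 = 30.67 kips.
n ≥ 108 / 30.67 = 3.522 → use 4 bolts.

4 bolts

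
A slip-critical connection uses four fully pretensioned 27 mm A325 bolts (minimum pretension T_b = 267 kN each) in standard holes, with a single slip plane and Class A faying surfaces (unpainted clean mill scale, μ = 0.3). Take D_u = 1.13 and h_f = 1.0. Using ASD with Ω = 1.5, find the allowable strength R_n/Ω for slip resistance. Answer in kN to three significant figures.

R_n = μ · D_u · h_f · T_b · n_s · n_b = 0.3 × 1.13 × 1.0 × 267 × 1 × 4 = 362.1 kN.
Allowable strength R_n/Ω = 362.1 / 1.5 = 241 kN.

241 kN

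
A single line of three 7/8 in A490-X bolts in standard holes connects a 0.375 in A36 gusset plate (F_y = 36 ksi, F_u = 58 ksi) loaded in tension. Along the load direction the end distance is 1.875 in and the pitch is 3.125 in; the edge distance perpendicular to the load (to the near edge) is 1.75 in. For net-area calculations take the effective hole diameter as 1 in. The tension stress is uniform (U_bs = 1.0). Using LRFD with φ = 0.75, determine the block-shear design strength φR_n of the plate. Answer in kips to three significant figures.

69.8 kips

Shear plane L_v = 1.875 + 2·3.125 = 8.125 in; A_gv = 8.125 × 0.375 = 3.047 in².
A_nv = (8.125 − 2.5·1) × 0.375 = 2.109 in².
A_nt = (1.75 − 0.5·1) × 0.375 = 0.4688 in².
0.6 F_u A_nv = 73.41 kips; 0.6 F_y A_gv = 65.81 kips → shear yielding governs the shear term.
R_n = 65.81 + 1.0 × 58 × 0.4688 = 93 kips.
Design strength φR_n = 0.75 × 93 = 69.8 kips.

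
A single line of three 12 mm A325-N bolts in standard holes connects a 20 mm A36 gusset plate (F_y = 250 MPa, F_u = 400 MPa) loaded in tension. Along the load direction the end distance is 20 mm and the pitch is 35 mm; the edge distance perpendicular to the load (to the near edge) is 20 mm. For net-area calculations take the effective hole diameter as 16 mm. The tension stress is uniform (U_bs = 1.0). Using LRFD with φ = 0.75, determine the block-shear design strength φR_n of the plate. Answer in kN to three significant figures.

252 kN

Shear plane L_v = 20 + 2·35 = 90 mm; A_gv = 90 × 20 = 1800 mm².
A_nv = (90 − 2.5·16) × 20 = 1000 mm².
A_nt = (20 − 0.5·16) × 20 = 240 mm².
0.6 F_u A_nv = 240 kN; 0.6 F_y A_gv = 270 kN → shear rupture governs the shear term.
R_n = 240 + 1.0 × 400 × 240 / 1000 = 336 kN.
Design strength φR_n = 0.75 × 336 = 252 kN.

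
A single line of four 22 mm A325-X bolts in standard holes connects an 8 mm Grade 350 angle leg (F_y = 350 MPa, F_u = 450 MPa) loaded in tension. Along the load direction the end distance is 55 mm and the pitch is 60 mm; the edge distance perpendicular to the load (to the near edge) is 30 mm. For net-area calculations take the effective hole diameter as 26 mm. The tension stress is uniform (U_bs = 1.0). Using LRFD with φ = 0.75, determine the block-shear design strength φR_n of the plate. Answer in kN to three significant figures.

279 kN

Shear plane L_v = 55 + 3·60 = 235 mm; A_gv = 235 × 8 = 1880 mm².
A_nv = (235 − 3.5·26) × 8 = 1152 mm².
A_nt = (30 − 0.5·26) × 8 = 136 mm².
0.6 F_u A_nv = 311 kN; 0.6 F_y A_gv = 394.8 kN → shear rupture governs the shear term.
R_n = 311 + 1.0 × 450 × 136 / 1000 = 372.2 kN.
Design strength φR_n = 0.75 × 372.2 = 279 kN.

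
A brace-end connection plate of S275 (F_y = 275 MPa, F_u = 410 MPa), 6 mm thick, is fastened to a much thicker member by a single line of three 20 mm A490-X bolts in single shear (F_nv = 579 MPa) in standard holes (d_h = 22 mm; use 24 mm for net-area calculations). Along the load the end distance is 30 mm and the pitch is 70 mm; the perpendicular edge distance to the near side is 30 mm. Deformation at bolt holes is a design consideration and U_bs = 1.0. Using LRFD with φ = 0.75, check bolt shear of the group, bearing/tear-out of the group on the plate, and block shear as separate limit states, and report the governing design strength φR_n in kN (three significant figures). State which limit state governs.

155 kN (block shear governs)

Bolt shear: A_b = π·20²/4 = 314.2 mm²; R_n = 579 × 314.2 × 3 × 1 / 1000 = 545.7 kN → 0.75 × 545.7 = 409 kN.
Bearing: edge l_c = 19, r_n = 56.09 kN; interior l_c = 48, r_n = 118.1 kN; R_n = 56.09 + 2·118.1 = 292.2 kN → 219 kN.
Block shear: A_gv = 1020, A_nv = 660, A_nt = 108 mm²; R_n = min(0.6F_uA_nv, 0.6F_yA_gv) + U_bs·F_u·A_nt = 206.6 kN → 155 kN.
Block shear governs: 155 kN.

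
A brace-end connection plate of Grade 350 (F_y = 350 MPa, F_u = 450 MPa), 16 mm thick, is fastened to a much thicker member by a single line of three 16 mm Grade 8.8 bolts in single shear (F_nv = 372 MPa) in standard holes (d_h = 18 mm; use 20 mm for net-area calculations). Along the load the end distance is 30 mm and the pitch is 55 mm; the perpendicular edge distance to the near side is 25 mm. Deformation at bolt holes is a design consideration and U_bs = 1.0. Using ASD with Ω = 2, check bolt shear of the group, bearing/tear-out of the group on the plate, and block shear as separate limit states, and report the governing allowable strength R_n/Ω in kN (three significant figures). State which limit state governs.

Bolt shear: A_b = π·16²/4 = 201.1 mm²; R_n = 372 × 201.1 × 3 × 1 / 1000 = 224.4 kN → 224.4 / 2 = 112 kN.
Bearing: edge l_c = 21, r_n = 181.4 kN; interior l_c = 37, r_n = 276.5 kN; R_n = 181.4 + 2·276.5 = 734.4 kN → 367 kN.
Block shear: A_gv = 2240, A_nv = 1440, A_nt = 240 mm²; R_n = min(0.6F_uA_nv, 0.6F_yA_gv) + U_bs·F_u·A_nt = 496.8 kN → 248 kN.
Bolt shear governs: 112 kN.

112 kN (bolt shear governs)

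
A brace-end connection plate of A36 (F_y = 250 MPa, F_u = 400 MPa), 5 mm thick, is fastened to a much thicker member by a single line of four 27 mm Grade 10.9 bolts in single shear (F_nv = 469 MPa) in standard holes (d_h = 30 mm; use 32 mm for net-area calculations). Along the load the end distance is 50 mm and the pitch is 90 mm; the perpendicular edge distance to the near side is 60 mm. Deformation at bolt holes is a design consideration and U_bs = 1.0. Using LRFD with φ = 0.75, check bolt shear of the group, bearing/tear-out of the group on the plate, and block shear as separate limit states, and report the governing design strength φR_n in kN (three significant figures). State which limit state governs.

246 kN (block shear governs)

Bolt shear: A_b = π·27²/4 = 572.6 mm²; R_n = 469 × 572.6 × 4 × 1 / 1000 = 1074 kN → 0.75 × 1074 = 806 kN.
Bearing: edge l_c = 35, r_n = 84 kN; interior l_c = 60, r_n = 129.6 kN; R_n = 84 + 3·129.6 = 472.8 kN → 355 kN.
Block shear: A_gv = 1600, A_nv = 1040, A_nt = 220 mm²; R_n = min(0.6F_uA_nv, 0.6F_yA_gv) + U_bs·F_u·A_nt = 328 kN → 246 kN.
Block shear governs: 246 kN.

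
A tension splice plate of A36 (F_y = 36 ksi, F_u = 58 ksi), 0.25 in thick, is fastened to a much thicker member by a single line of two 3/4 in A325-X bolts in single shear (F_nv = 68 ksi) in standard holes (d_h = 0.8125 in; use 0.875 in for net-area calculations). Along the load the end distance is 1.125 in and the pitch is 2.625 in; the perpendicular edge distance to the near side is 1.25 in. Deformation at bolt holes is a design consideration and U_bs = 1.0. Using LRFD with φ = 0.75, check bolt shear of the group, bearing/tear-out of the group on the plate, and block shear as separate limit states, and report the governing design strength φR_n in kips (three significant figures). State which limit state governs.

Bolt shear: A_b = π·0.75²/4 = 0.4418 in²; R_n = 68 × 0.4418 × 2 × 1 = 60.08 kips → 0.75 × 60.08 = 45.1 kips.
Bearing: edge l_c = 0.7188, r_n = 12.51 kips; interior l_c = 1.812, r_n = 26.1 kips; R_n = 12.51 + 1·26.1 = 38.61 kips → 29 kips.
Block shear: A_gv = 0.9375, A_nv = 0.6094, A_nt = 0.2031 in²; R_n = min(0.6F_uA_nv, 0.6F_yA_gv) + U_bs·F_u·A_nt = 32.03 kips → 24 kips.
Block shear governs: 24 kips.

24 kips (block shear governs)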